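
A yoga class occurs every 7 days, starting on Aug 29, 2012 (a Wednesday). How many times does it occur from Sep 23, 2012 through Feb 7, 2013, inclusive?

Occurrences land 7·i days after Aug 29, 2012 for i = 0, 1, 2, …
Sep 23, 2012 is 25 days after the start; 25 ÷ 7 = 3 remainder 4; since the remainder is 4, round up to i = 4. First occurrence in the window: #5 on Sep 26, 2012 (4×7 = 28 days in).
Feb 7, 2013 is 162 days after the start; 162 ÷ 7 = 23 remainder 1. Last occurrence in the window: #24 on Feb 6, 2013.
Occurrences #5 through #24: 20 in total.

20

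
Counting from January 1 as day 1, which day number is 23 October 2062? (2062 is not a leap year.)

296

Days in months before October: 31 + 28 + 31 + 30 + 31 + 30 + 31 + 31 + 30 = 273.
Plus 23 days into October → day 296.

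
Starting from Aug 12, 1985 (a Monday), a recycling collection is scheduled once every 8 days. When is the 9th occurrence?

Oct 15, 1985

The 9th occurrence is 8 intervals after the first: 8 × 8 = 64 days after Aug 12, 1985.
Aug has 31 days — 19 days to the end of Aug leaves 45.
Sep has 30 days (15 left).
15 days into Oct → Oct 15, 1985.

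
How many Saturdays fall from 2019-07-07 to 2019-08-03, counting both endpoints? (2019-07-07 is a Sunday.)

4

2019-07-07 is a Sunday; the first Saturday on or after it is 2019-07-13 (6 days later).
From 2019-07-13 to 2019-08-03: 18 + 3 = 21 days (rest of July, August).
21 ÷ 7 = 3 full weeks with remainder 0, so 3 more Saturdays after the first → 4.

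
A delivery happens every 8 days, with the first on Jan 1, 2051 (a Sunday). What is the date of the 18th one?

May 17, 2051

The 18th occurrence is 17 intervals after the first: 17 × 8 = 136 days after Jan 1, 2051.
Jan has 31 days — 30 days to the end of Jan leaves 106.
Feb has 28 days (78 left).
Mar has 31 days (47 left).
Apr has 30 days (17 left).
17 days into May → May 17, 2051.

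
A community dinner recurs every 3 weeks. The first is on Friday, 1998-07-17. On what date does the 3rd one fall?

1998-08-28

The 3rd occurrence is 2 intervals after the first: 2 × 21 = 42 days after 1998-07-17.
July has 31 days — 14 days to the end of July leaves 28.
28 days into August → 1998-08-28.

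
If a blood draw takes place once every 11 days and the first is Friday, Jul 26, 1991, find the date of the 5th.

Sep 8, 1991

The 5th occurrence is 4 intervals after the first: 4 × 11 = 44 days after Jul 26, 1991.
Jul has 31 days — 5 days to the end of Jul leaves 39.
Aug has 31 days (8 left).
8 days into Sep → Sep 8, 1991.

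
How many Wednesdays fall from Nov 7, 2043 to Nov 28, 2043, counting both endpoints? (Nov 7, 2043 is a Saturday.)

3

Nov 7, 2043 is a Saturday; the first Wednesday on or after it is Nov 11, 2043 (4 days later).
From Nov 11, 2043 to Nov 28, 2043 is 28 − 11 = 17 days.
17 ÷ 7 = 2 full weeks with remainder 3, so 2 more Wednesdays after the first → 3.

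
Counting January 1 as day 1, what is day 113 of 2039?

Jan has 31 days (113 − 31 = 82 remain).
Feb has 28 days (82 − 28 = 54 remain).
Mar has 31 days (54 − 31 = 23 remain).
23 into Apr → Apr 23.

Apr 23, 2039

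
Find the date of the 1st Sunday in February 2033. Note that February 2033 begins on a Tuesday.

6 February 2033

February 2033 begins on a Tuesday, so the first Sunday is February 6 (5 days later).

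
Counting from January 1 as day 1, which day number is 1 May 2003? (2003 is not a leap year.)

121

Days in months before May: 31 + 28 + 31 + 30 = 120.
Plus 1 day into May → day 121.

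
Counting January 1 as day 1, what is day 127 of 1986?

January has 31 days (127 − 31 = 96 remain).
February has 28 days (96 − 28 = 68 remain).
March has 31 days (68 − 31 = 37 remain).
April has 30 days (37 − 30 = 7 remain).
7 into May → May 7.

7 May 1986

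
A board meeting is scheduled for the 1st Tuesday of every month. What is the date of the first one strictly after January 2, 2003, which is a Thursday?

January 7, 2003

January 2003 starts on a Wednesday, so its 1st Tuesday is January 7, 2003 (6 days in).
January 7, 2003 is after January 2, 2003, so that is the next one.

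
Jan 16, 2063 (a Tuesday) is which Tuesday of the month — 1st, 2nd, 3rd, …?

Day 16 falls in week ⌈16/7⌉ of the month.
Days 1–7 hold the 1st Tuesday, 8–14 the 2nd, 15–21 the 3rd, 22–28 the 4th, 29–31 the 5th.
16 is in the range for the 3rd.

3rd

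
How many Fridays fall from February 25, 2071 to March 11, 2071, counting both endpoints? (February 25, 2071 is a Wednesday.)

February 25, 2071 is a Wednesday; the first Friday on or after it is February 27, 2071 (2 days later).
From February 27, 2071 to March 11, 2071: 1 + 11 = 12 days (rest of February, March).
12 ÷ 7 = 1 full weeks with remainder 5, so 1 more Fridays after the first → 2.

2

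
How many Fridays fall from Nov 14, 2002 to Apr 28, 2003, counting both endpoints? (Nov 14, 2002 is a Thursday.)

Nov 14, 2002 is a Thursday; the first Friday on or after it is Nov 15, 2002 (1 day later).
From Nov 15, 2002 to Apr 28, 2003: 15 + 31 + 31 + 28 + 31 + 28 = 164 days (rest of Nov, Dec, Jan, Feb, Mar, Apr).
164 ÷ 7 = 23 full weeks with remainder 3, so 23 more Fridays after the first → 24.

24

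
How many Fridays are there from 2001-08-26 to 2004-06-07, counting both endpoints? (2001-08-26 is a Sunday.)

145

2001-08-26 is a Sunday; the first Friday on or after it is 2001-08-31 (5 days later).
From 2001-08-31 to 2004-06-07: 122 + 365 + 365 + 159 = 1011 days (rest of 2001, 2002, 2003, to 2004-06-07 in 2004).
1011 ÷ 7 = 144 full weeks with remainder 3, so 144 more Fridays after the first → 145.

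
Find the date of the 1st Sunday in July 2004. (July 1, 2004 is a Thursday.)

4 July 2004

July 2004 begins on a Thursday, so the first Sunday is July 4 (3 days later).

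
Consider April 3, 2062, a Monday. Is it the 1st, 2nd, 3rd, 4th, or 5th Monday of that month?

1st

Day 3 falls in week ⌈3/7⌉ of the month.
Days 1–7 hold the 1st Monday, 8–14 the 2nd, 15–21 the 3rd, 22–28 the 4th, 29–31 the 5th.
3 is in the range for the 1st.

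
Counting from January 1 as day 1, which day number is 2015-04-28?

Days in months before April: 31 + 28 + 31 = 90.
Plus 28 days into April → day 118.

118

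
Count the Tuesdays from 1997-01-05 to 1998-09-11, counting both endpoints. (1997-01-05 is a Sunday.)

1997-01-05 is a Sunday; the first Tuesday on or after it is 1997-01-07 (2 days later).
From 1997-01-07 to 1998-09-11: 358 + 254 = 612 days (rest of 1997, to 1998-09-11 in 1998).
612 ÷ 7 = 87 full weeks with remainder 3, so 87 more Tuesdays after the first → 88.

88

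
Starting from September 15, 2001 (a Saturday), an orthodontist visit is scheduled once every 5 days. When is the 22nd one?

The 22nd occurrence is 21 intervals after the first: 21 × 5 = 105 days after September 15, 2001.
September has 30 days — 15 days to the end of September leaves 90.
October has 31 days (59 left).
November has 30 days (29 left).
29 days into December → December 29, 2001.

December 29, 2001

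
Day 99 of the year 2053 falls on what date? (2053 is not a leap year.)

January has 31 days (99 − 31 = 68 remain).
February has 28 days (68 − 28 = 40 remain).
March has 31 days (40 − 31 = 9 remain).
9 into April → April 9.

9 April 2053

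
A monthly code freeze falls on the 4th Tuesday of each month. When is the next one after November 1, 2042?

November 25, 2042

November 2042 starts on a Saturday; its first Tuesday is the 4th, so the 4th Tuesday is the 25th — November 25, 2042.
November 25, 2042 is after November 1, 2042, so that is the next one.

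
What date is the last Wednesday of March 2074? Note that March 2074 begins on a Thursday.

March 2074 begins on a Thursday, so the first Wednesday is March 7 (6 days later).
March 2074 has 31 days. Adding weeks: 7, 14, 21, 28 — the last one ≤ 31 is the 28th.

28 March 2074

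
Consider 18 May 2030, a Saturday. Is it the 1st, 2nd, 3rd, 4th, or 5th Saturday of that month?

Day 18 falls in week ⌈18/7⌉ of the month.
Days 1–7 hold the 1st Saturday, 8–14 the 2nd, 15–21 the 3rd, 22–28 the 4th, 29–31 the 5th.
18 is in the range for the 3rd.

3rd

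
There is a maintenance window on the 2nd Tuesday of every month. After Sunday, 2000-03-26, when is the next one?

2000-04-11

March 2000 starts on a Wednesday; its first Tuesday is the 7th, so the 2nd Tuesday is the 14th — 2000-03-14.
That is not after 2000-03-26, so look at April 2000.
April 2000 starts on a Saturday; its first Tuesday is the 4th, so the 2nd Tuesday is the 11th — 2000-04-11.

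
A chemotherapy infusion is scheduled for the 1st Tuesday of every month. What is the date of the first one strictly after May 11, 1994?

June 7, 1994

May 1994 starts on a Sunday, so its 1st Tuesday is May 3, 1994 (2 days in).
That is not after May 11, 1994, so look at June 1994.
June 1994 starts on a Wednesday, so its 1st Tuesday is June 7, 1994 (6 days in).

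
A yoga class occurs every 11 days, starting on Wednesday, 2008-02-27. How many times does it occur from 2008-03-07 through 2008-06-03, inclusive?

8

Occurrences land 11·i days after 2008-02-27 for i = 0, 1, 2, …
2008-03-07 is 9 days after the start; 9 ÷ 11 = 0 remainder 9; since the remainder is 9, round up to i = 1. First occurrence in the window: #2 on 2008-03-09 (1×11 = 11 days in).
2008-06-03 is 97 days after the start; 97 ÷ 11 = 8 remainder 9. Last occurrence in the window: #9 on 2008-05-25.
Occurrences #2 through #9: 8 in total.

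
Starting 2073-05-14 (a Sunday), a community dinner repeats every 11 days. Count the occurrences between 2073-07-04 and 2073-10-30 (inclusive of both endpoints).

Occurrences land 11·i days after 2073-05-14 for i = 0, 1, 2, …
2073-07-04 is 51 days after the start; 51 ÷ 11 = 4 remainder 7; since the remainder is 7, round up to i = 5. First occurrence in the window: #6 on 2073-07-08 (5×11 = 55 days in).
2073-10-30 is 169 days after the start; 169 ÷ 11 = 15 remainder 4. Last occurrence in the window: #16 on 2073-10-26.
Occurrences #6 through #16: 11 in total.

11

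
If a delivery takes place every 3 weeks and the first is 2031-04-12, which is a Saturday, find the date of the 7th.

The 7th occurrence is 6 intervals after the first: 6 × 21 = 126 days after 2031-04-12.
April has 30 days — 18 days to the end of April leaves 108.
May has 31 days (77 left).
June has 30 days (47 left).
July has 31 days (16 left).
16 days into August → 2031-08-16.

2031-08-16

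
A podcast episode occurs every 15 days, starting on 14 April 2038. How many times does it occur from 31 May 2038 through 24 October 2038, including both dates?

Occurrences land 15·i days after 14 April 2038 for i = 0, 1, 2, …
31 May 2038 is 47 days after the start; 47 ÷ 15 = 3 remainder 2; since the remainder is 2, round up to i = 4. First occurrence in the window: #5 on 13 June 2038 (4×15 = 60 days in).
24 October 2038 is 193 days after the start; 193 ÷ 15 = 12 remainder 13. Last occurrence in the window: #13 on 11 October 2038.
Occurrences #5 through #13: 9 in total.

9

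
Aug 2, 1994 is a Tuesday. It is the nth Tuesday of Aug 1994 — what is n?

Day 2 falls in week ⌈2/7⌉ of the month.
Days 1–7 hold the 1st Tuesday, 8–14 the 2nd, 15–21 the 3rd, 22–28 the 4th, 29–31 the 5th.
2 is in the range for the 1st.

1st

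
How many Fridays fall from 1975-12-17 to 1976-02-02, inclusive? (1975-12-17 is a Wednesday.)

1975-12-17 is a Wednesday; the first Friday on or after it is 1975-12-19 (2 days later).
From 1975-12-19 to 1976-02-02: 12 + 31 + 2 = 45 days (rest of December, January, February).
45 ÷ 7 = 6 full weeks with remainder 3, so 6 more Fridays after the first → 7.

7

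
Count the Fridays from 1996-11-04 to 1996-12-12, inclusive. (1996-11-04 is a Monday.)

5

1996-11-04 is a Monday; the first Friday on or after it is 1996-11-08 (4 days later).
From 1996-11-08 to 1996-12-12: 22 + 12 = 34 days (rest of November, December).
34 ÷ 7 = 4 full weeks with remainder 6, so 4 more Fridays after the first → 5.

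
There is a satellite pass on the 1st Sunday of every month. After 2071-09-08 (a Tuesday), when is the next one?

September 2071 starts on a Tuesday, so its 1st Sunday is 2071-09-06 (5 days in).
That is not after 2071-09-08, so look at October 2071.
October 2071 starts on a Thursday, so its 1st Sunday is 2071-10-04 (3 days in).

2071-10-04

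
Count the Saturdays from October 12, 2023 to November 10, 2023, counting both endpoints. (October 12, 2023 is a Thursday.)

October 12, 2023 is a Thursday; the first Saturday on or after it is October 14, 2023 (2 days later).
From October 14, 2023 to November 10, 2023: 17 + 10 = 27 days (rest of October, November).
27 ÷ 7 = 3 full weeks with remainder 6, so 3 more Saturdays after the first → 4.

4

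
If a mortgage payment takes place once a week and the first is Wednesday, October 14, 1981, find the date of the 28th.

April 21, 1982

The 28th occurrence is 27 intervals after the first: 27 × 7 = 189 days after October 14, 1981.
October has 31 days — 17 days to the end of October leaves 172.
November has 30 days (142 left).
December has 31 days (111 left).
January has 31 days (80 left).
February has 28 days (52 left).
March has 31 days (21 left).
21 days into April → April 21, 1982.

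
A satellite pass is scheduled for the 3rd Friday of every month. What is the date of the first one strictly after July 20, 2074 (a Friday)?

July 2074 starts on a Sunday; its first Friday is the 6th, so the 3rd Friday is the 20th — July 20, 2074.
That is not after July 20, 2074, so look at August 2074.
August 2074 starts on a Wednesday; its first Friday is the 3rd, so the 3rd Friday is the 17th — August 17, 2074.

August 17, 2074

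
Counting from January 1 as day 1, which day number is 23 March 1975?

82

Days in months before March: 31 + 28 = 59.
Plus 23 days into March → day 82.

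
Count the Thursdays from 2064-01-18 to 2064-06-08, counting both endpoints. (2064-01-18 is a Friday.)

20

2064-01-18 is a Friday; the first Thursday on or after it is 2064-01-24 (6 days later).
From 2064-01-24 to 2064-06-08: 7 + 29 + 31 + 30 + 31 + 8 = 136 days (rest of January, February, March, April, May, June).
136 ÷ 7 = 19 full weeks with remainder 3, so 19 more Thursdays after the first → 20.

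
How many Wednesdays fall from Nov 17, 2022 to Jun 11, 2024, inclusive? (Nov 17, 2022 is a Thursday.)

Nov 17, 2022 is a Thursday; the first Wednesday on or after it is Nov 23, 2022 (6 days later).
From Nov 23, 2022 to Jun 11, 2024: 38 + 365 + 163 = 566 days (rest of 2022, 2023, to Jun 11, 2024 in 2024).
566 ÷ 7 = 80 full weeks with remainder 6, so 80 more Wednesdays after the first → 81.

81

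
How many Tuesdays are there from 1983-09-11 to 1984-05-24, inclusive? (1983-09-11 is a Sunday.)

37

1983-09-11 is a Sunday; the first Tuesday on or after it is 1983-09-13 (2 days later).
From 1983-09-13 to 1984-05-24: 17 + 31 + 30 + 31 + 31 + 29 + 31 + 30 + 24 = 254 days (rest of September, October, November, December, January, February, March, April, May).
254 ÷ 7 = 36 full weeks with remainder 2, so 36 more Tuesdays after the first → 37.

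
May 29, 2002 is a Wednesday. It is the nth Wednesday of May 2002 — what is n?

5th

Day 29 falls in week ⌈29/7⌉ of the month.
Days 1–7 hold the 1st Wednesday, 8–14 the 2nd, 15–21 the 3rd, 22–28 the 4th, 29–31 the 5th.
29 is in the range for the 5th.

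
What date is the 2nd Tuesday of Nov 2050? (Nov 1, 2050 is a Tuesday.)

Nov 8, 2050

Nov 2050 begins on a Tuesday, so the first Tuesday is Nov 1.
The 2nd Tuesday is 1 weeks later: 1 + 7 = 8.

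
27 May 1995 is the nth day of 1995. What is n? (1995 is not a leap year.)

147

Days in months before May: 31 + 28 + 31 + 30 = 120.
Plus 27 days into May → day 147.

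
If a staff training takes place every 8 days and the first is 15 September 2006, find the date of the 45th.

The 45th occurrence is 44 intervals after the first: 44 × 8 = 352 days after 15 September 2006.
September has 30 days — 15 days to the end of September leaves 337.
October has 31 days (306 left).
November has 30 days (276 left).
December has 31 days (245 left).
January has 31 days (214 left).
February has 28 days (186 left).
March has 31 days (155 left).
April has 30 days (125 left).
May has 31 days (94 left).
June has 30 days (64 left).
July has 31 days (33 left).
August has 31 days (2 left).
2 days into September → 2 September 2007.

2 September 2007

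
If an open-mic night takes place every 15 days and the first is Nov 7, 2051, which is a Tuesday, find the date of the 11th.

The 11th occurrence is 10 intervals after the first: 10 × 15 = 150 days after Nov 7, 2051.
Nov has 30 days — 23 days to the end of Nov leaves 127.
Dec has 31 days (96 left).
Jan has 31 days (65 left).
Feb has 29 days (36 left).
Mar has 31 days (5 left).
5 days into Apr → Apr 5, 2052.

Apr 5, 2052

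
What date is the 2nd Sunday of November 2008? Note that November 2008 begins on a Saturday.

2008-11-09

November 2008 begins on a Saturday, so the first Sunday is November 2 (1 day later).
The 2nd Sunday is 1 weeks later: 2 + 7 = 9.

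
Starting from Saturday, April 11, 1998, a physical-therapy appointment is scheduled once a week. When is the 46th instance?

February 20, 1999

The 46th occurrence is 45 intervals after the first: 45 × 7 = 315 days after April 11, 1998.
April has 30 days — 19 days to the end of April leaves 296.
May has 31 days (265 left).
June has 30 days (235 left).
July has 31 days (204 left).
August has 31 days (173 left).
September has 30 days (143 left).
October has 31 days (112 left).
November has 30 days (82 left).
December has 31 days (51 left).
January has 31 days (20 left).
20 days into February → February 20, 1999.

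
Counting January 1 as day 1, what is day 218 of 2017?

Aug 6, 2017

Jan has 31 days (218 − 31 = 187 remain).
Feb has 28 days (187 − 28 = 159 remain).
Mar has 31 days (159 − 31 = 128 remain).
Apr has 30 days (128 − 30 = 98 remain).
May has 31 days (98 − 31 = 67 remain).
Jun has 30 days (67 − 30 = 37 remain).
Jul has 31 days (37 − 31 = 6 remain).
6 into Aug → Aug 6.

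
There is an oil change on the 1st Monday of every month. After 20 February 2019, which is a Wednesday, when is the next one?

February 2019 starts on a Friday, so its 1st Monday is 4 February 2019 (3 days in).
That is not after 20 February 2019, so look at March 2019.
March 2019 starts on a Friday, so its 1st Monday is 4 March 2019 (3 days in).

4 March 2019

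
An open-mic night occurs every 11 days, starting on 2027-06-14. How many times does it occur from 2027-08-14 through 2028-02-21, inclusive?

Occurrences land 11·i days after 2027-06-14 for i = 0, 1, 2, …
2027-08-14 is 61 days after the start; 61 ÷ 11 = 5 remainder 6; since the remainder is 6, round up to i = 6. First occurrence in the window: #7 on 2027-08-19 (6×11 = 66 days in).
2028-02-21 is 252 days after the start; 252 ÷ 11 = 22 remainder 10. Last occurrence in the window: #23 on 2028-02-11.
Occurrences #7 through #23: 17 in total.

17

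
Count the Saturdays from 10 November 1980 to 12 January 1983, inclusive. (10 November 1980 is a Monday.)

10 November 1980 is a Monday; the first Saturday on or after it is 15 November 1980 (5 days later).
From 15 November 1980 to 12 January 1983: 46 + 365 + 365 + 12 = 788 days (rest of 1980, 1981, 1982, to 12 January 1983 in 1983).
788 ÷ 7 = 112 full weeks with remainder 4, so 112 more Saturdays after the first → 113.

113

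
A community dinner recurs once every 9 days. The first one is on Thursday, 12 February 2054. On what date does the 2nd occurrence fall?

The 2nd occurrence is 1 interval after the first: 1 × 9 = 9 days after 12 February 2054.
9 days later is 21 February 2054.

21 February 2054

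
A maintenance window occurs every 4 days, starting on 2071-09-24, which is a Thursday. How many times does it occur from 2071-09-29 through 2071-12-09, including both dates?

Occurrences land 4·i days after 2071-09-24 for i = 0, 1, 2, …
2071-09-29 is 5 days after the start; 5 ÷ 4 = 1 remainder 1; since the remainder is 1, round up to i = 2. First occurrence in the window: #3 on 2071-10-02 (2×4 = 8 days in).
2071-12-09 is 76 days after the start; 76 ÷ 4 = 19 remainder 0. Last occurrence in the window: #20 on 2071-12-09.
Occurrences #3 through #20: 18 in total.

18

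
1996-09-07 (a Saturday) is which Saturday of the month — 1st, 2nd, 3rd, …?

Day 7 falls in week ⌈7/7⌉ of the month.
Days 1–7 hold the 1st Saturday, 8–14 the 2nd, 15–21 the 3rd, 22–28 the 4th, 29–31 the 5th.
7 is in the range for the 1st.

1st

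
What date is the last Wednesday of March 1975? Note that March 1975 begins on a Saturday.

26 March 1975

March 1975 begins on a Saturday, so the first Wednesday is March 5 (4 days later).
March 1975 has 31 days. Adding weeks: 5, 12, 19, 26 — the last one ≤ 31 is the 26th.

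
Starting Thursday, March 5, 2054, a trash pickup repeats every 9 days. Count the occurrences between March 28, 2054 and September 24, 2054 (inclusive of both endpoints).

20

Occurrences land 9·i days after March 5, 2054 for i = 0, 1, 2, …
March 28, 2054 is 23 days after the start; 23 ÷ 9 = 2 remainder 5; since the remainder is 5, round up to i = 3. First occurrence in the window: #4 on April 1, 2054 (3×9 = 27 days in).
September 24, 2054 is 203 days after the start; 203 ÷ 9 = 22 remainder 5. Last occurrence in the window: #23 on September 19, 2054.
Occurrences #4 through #23: 20 in total.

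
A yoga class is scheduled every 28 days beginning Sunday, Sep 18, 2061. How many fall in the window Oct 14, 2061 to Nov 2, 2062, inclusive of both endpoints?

14

Occurrences land 28·i days after Sep 18, 2061 for i = 0, 1, 2, …
Oct 14, 2061 is 26 days after the start; 26 ÷ 28 = 0 remainder 26; since the remainder is 26, round up to i = 1. First occurrence in the window: #2 on Oct 16, 2061 (1×28 = 28 days in).
Nov 2, 2062 is 410 days after the start; 410 ÷ 28 = 14 remainder 18. Last occurrence in the window: #15 on Oct 15, 2062.
Occurrences #2 through #15: 14 in total.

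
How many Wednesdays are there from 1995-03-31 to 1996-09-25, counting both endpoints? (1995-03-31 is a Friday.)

1995-03-31 is a Friday; the first Wednesday on or after it is 1995-04-05 (5 days later).
From 1995-04-05 to 1996-09-25: 270 + 269 = 539 days (rest of 1995, to 1996-09-25 in 1996).
539 ÷ 7 = 77 full weeks with remainder 0, so 77 more Wednesdays after the first → 78.

78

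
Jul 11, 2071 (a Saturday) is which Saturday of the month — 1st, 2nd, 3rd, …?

Day 11 falls in week ⌈11/7⌉ of the month.
Days 1–7 hold the 1st Saturday, 8–14 the 2nd, 15–21 the 3rd, 22–28 the 4th, 29–31 the 5th.
11 is in the range for the 2nd.

2nd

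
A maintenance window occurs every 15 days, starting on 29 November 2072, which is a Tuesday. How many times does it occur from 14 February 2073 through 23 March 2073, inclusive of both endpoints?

Occurrences land 15·i days after 29 November 2072 for i = 0, 1, 2, …
14 February 2073 is 77 days after the start; 77 ÷ 15 = 5 remainder 2; since the remainder is 2, round up to i = 6. First occurrence in the window: #7 on 27 February 2073 (6×15 = 90 days in).
23 March 2073 is 114 days after the start; 114 ÷ 15 = 7 remainder 9. Last occurrence in the window: #8 on 14 March 2073.
Occurrences #7 through #8: 2 in total.

2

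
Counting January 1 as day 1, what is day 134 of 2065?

Jan has 31 days (134 − 31 = 103 remain).
Feb has 28 days (103 − 28 = 75 remain).
Mar has 31 days (75 − 31 = 44 remain).
Apr has 30 days (44 − 30 = 14 remain).
14 into May → May 14.

May 14, 2065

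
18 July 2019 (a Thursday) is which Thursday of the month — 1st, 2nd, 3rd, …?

3rd

Day 18 falls in week ⌈18/7⌉ of the month.
Days 1–7 hold the 1st Thursday, 8–14 the 2nd, 15–21 the 3rd, 22–28 the 4th, 29–31 the 5th.
18 is in the range for the 3rd.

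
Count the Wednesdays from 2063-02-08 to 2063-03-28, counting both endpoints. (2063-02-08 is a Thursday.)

2063-02-08 is a Thursday; the first Wednesday on or after it is 2063-02-14 (6 days later).
From 2063-02-14 to 2063-03-28: 14 + 28 = 42 days (rest of February, March).
42 ÷ 7 = 6 full weeks with remainder 0, so 6 more Wednesdays after the first → 7.

7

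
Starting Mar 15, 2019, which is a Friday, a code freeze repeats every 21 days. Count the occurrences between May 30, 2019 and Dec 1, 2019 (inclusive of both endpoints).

9

Occurrences land 21·i days after Mar 15, 2019 for i = 0, 1, 2, …
May 30, 2019 is 76 days after the start; 76 ÷ 21 = 3 remainder 13; since the remainder is 13, round up to i = 4. First occurrence in the window: #5 on Jun 7, 2019 (4×21 = 84 days in).
Dec 1, 2019 is 261 days after the start; 261 ÷ 21 = 12 remainder 9. Last occurrence in the window: #13 on Nov 22, 2019.
Occurrences #5 through #13: 9 in total.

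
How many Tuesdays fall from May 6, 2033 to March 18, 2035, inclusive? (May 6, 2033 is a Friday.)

May 6, 2033 is a Friday; the first Tuesday on or after it is May 10, 2033 (4 days later).
From May 10, 2033 to March 18, 2035: 235 + 365 + 77 = 677 days (rest of 2033, 2034, to March 18, 2035 in 2035).
677 ÷ 7 = 96 full weeks with remainder 5, so 96 more Tuesdays after the first → 97.

97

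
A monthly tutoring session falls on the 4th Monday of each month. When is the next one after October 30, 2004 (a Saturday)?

October 2004 starts on a Friday; its first Monday is the 4th, so the 4th Monday is the 25th — October 25, 2004.
That is not after October 30, 2004, so look at November 2004.
November 2004 starts on a Monday; its first Monday is the 1st, so the 4th Monday is the 22nd — November 22, 2004.

November 22, 2004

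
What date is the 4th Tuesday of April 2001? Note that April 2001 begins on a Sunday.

April 24, 2001

April 2001 begins on a Sunday, so the first Tuesday is April 3 (2 days later).
The 4th Tuesday is 3 weeks later: 3 + 21 = 24.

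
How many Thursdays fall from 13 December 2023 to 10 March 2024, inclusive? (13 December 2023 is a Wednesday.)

13

13 December 2023 is a Wednesday; the first Thursday on or after it is 14 December 2023 (1 day later).
From 14 December 2023 to 10 March 2024: 17 + 31 + 29 + 10 = 87 days (rest of December, January, February, March).
87 ÷ 7 = 12 full weeks with remainder 3, so 12 more Thursdays after the first → 13.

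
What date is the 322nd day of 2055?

January has 31 days (322 − 31 = 291 remain).
February has 28 days (291 − 28 = 263 remain).
March has 31 days (263 − 31 = 232 remain).
April has 30 days (232 − 30 = 202 remain).
May has 31 days (202 − 31 = 171 remain).
June has 30 days (171 − 30 = 141 remain).
July has 31 days (141 − 31 = 110 remain).
August has 31 days (110 − 31 = 79 remain).
September has 30 days (79 − 30 = 49 remain).
October has 31 days (49 − 31 = 18 remain).
18 into November → November 18.

2055-11-18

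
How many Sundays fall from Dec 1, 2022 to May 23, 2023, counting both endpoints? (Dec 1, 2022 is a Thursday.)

Dec 1, 2022 is a Thursday; the first Sunday on or after it is Dec 4, 2022 (3 days later).
From Dec 4, 2022 to May 23, 2023: 27 + 31 + 28 + 31 + 30 + 23 = 170 days (rest of Dec, Jan, Feb, Mar, Apr, May).
170 ÷ 7 = 24 full weeks with remainder 2, so 24 more Sundays after the first → 25.

25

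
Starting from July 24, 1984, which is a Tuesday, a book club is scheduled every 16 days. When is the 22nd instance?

The 22nd occurrence is 21 intervals after the first: 21 × 16 = 336 days after July 24, 1984.
July has 31 days — 7 days to the end of July leaves 329.
August has 31 days (298 left).
September has 30 days (268 left).
October has 31 days (237 left).
November has 30 days (207 left).
December has 31 days (176 left).
January has 31 days (145 left).
February has 28 days (117 left).
March has 31 days (86 left).
April has 30 days (56 left).
May has 31 days (25 left).
25 days into June → June 25, 1985.

June 25, 1985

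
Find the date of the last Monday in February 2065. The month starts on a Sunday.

February 23, 2065

February 2065 begins on a Sunday, so the first Monday is February 2 (1 day later).
February 2065 has 28 days. Adding weeks: 2, 9, 16, 23 — the last one ≤ 28 is the 23rd.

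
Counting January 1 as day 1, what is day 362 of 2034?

Jan has 31 days (362 − 31 = 331 remain).
Feb has 28 days (331 − 28 = 303 remain).
Mar has 31 days (303 − 31 = 272 remain).
Apr has 30 days (272 − 30 = 242 remain).
May has 31 days (242 − 31 = 211 remain).
Jun has 30 days (211 − 30 = 181 remain).
Jul has 31 days (181 − 31 = 150 remain).
Aug has 31 days (150 − 31 = 119 remain).
Sep has 30 days (119 − 30 = 89 remain).
Oct has 31 days (89 − 31 = 58 remain).
Nov has 30 days (58 − 30 = 28 remain).
28 into Dec → Dec 28.

Dec 28, 2034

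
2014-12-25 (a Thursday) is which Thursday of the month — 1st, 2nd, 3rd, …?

4th

Day 25 falls in week ⌈25/7⌉ of the month.
Days 1–7 hold the 1st Thursday, 8–14 the 2nd, 15–21 the 3rd, 22–28 the 4th, 29–31 the 5th.
25 is in the range for the 4th.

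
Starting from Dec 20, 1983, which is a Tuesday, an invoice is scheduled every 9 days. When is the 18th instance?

May 21, 1984

The 18th occurrence is 17 intervals after the first: 17 × 9 = 153 days after Dec 20, 1983.
Dec has 31 days — 11 days to the end of Dec leaves 142.
Jan has 31 days (111 left).
Feb has 29 days (82 left).
Mar has 31 days (51 left).
Apr has 30 days (21 left).
21 days into May → May 21, 1984.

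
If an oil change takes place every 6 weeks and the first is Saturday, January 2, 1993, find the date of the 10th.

The 10th occurrence is 9 intervals after the first: 9 × 42 = 378 days after January 2, 1993.
January has 31 days — 29 days to the end of January leaves 349.
February has 28 days (321 left).
March has 31 days (290 left).
April has 30 days (260 left).
May has 31 days (229 left).
June has 30 days (199 left).
July has 31 days (168 left).
August has 31 days (137 left).
September has 30 days (107 left).
October has 31 days (76 left).
November has 30 days (46 left).
December has 31 days (15 left).
15 days into January → January 15, 1994.

January 15, 1994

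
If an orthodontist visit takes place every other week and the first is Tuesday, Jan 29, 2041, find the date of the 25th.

Dec 31, 2041

The 25th occurrence is 24 intervals after the first: 24 × 14 = 336 days after Jan 29, 2041.
Jan has 31 days — 2 days to the end of Jan leaves 334.
Feb has 28 days (306 left).
Mar has 31 days (275 left).
Apr has 30 days (245 left).
May has 31 days (214 left).
Jun has 30 days (184 left).
Jul has 31 days (153 left).
Aug has 31 days (122 left).
Sep has 30 days (92 left).
Oct has 31 days (61 left).
Nov has 30 days (31 left).
31 days into Dec → Dec 31, 2041.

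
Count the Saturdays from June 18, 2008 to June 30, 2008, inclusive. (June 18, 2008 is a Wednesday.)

June 18, 2008 is a Wednesday; the first Saturday on or after it is June 21, 2008 (3 days later).
From June 21, 2008 to June 30, 2008 is 30 − 21 = 9 days.
9 ÷ 7 = 1 full weeks with remainder 2, so 1 more Saturdays after the first → 2.

2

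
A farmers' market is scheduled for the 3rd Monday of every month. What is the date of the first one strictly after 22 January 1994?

21 February 1994

January 1994 starts on a Saturday; its first Monday is the 3rd, so the 3rd Monday is the 17th — 17 January 1994.
That is not after 22 January 1994, so look at February 1994.
February 1994 starts on a Tuesday; its first Monday is the 7th, so the 3rd Monday is the 21st — 21 February 1994.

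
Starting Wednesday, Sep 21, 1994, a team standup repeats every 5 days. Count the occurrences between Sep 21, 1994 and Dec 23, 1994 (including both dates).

Occurrences land 5·i days after Sep 21, 1994 for i = 0, 1, 2, …
The window opens on the start date, so the first occurrence inside is #1 on Sep 21, 1994.
Dec 23, 1994 is 93 days after the start; 93 ÷ 5 = 18 remainder 3. Last occurrence in the window: #19 on Dec 20, 1994.
Occurrences #1 through #19: 19 in total.

19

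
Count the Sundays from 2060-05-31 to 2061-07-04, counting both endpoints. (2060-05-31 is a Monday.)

57

2060-05-31 is a Monday; the first Sunday on or after it is 2060-06-06 (6 days later).
From 2060-06-06 to 2061-07-04: 208 + 185 = 393 days (rest of 2060, to 2061-07-04 in 2061).
393 ÷ 7 = 56 full weeks with remainder 1, so 56 more Sundays after the first → 57.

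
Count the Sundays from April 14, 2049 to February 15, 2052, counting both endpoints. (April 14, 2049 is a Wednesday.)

148

April 14, 2049 is a Wednesday; the first Sunday on or after it is April 18, 2049 (4 days later).
From April 18, 2049 to February 15, 2052: 257 + 365 + 365 + 46 = 1033 days (rest of 2049, 2050, 2051, to February 15, 2052 in 2052).
1033 ÷ 7 = 147 full weeks with remainder 4, so 147 more Sundays after the first → 148.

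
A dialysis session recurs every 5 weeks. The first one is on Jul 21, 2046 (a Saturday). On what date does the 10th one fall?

Jun 1, 2047

The 10th occurrence is 9 intervals after the first: 9 × 35 = 315 days after Jul 21, 2046.
Jul has 31 days — 10 days to the end of Jul leaves 305.
Aug has 31 days (274 left).
Sep has 30 days (244 left).
Oct has 31 days (213 left).
Nov has 30 days (183 left).
Dec has 31 days (152 left).
Jan has 31 days (121 left).
Feb has 28 days (93 left).
Mar has 31 days (62 left).
Apr has 30 days (32 left).
May has 31 days (1 left).
1 day into Jun → Jun 1, 2047.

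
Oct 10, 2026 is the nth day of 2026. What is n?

Days in months before Oct: 31 + 28 + 31 + 30 + 31 + 30 + 31 + 31 + 30 = 273.
Plus 10 days into Oct → day 283.

283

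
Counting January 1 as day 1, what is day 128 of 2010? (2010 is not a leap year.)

January has 31 days (128 − 31 = 97 remain).
February has 28 days (97 − 28 = 69 remain).
March has 31 days (69 − 31 = 38 remain).
April has 30 days (38 − 30 = 8 remain).
8 into May → May 8.

May 8, 2010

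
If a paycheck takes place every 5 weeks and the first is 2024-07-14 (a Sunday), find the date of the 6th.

The 6th occurrence is 5 intervals after the first: 5 × 35 = 175 days after 2024-07-14.
July has 31 days — 17 days to the end of July leaves 158.
August has 31 days (127 left).
September has 30 days (97 left).
October has 31 days (66 left).
November has 30 days (36 left).
December has 31 days (5 left).
5 days into January → 2025-01-05.

2025-01-05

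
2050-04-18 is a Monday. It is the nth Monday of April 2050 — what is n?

Day 18 falls in week ⌈18/7⌉ of the month.
Days 1–7 hold the 1st Monday, 8–14 the 2nd, 15–21 the 3rd, 22–28 the 4th, 29–31 the 5th.
18 is in the range for the 3rd.

3rd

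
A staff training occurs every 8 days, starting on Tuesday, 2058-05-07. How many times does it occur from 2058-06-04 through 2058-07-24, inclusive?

6

Occurrences land 8·i days after 2058-05-07 for i = 0, 1, 2, …
2058-06-04 is 28 days after the start; 28 ÷ 8 = 3 remainder 4; since the remainder is 4, round up to i = 4. First occurrence in the window: #5 on 2058-06-08 (4×8 = 32 days in).
2058-07-24 is 78 days after the start; 78 ÷ 8 = 9 remainder 6. Last occurrence in the window: #10 on 2058-07-18.
Occurrences #5 through #10: 6 in total.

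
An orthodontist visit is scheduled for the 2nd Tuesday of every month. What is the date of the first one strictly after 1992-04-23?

1992-05-12

April 1992 starts on a Wednesday; its first Tuesday is the 7th, so the 2nd Tuesday is the 14th — 1992-04-14.
That is not after 1992-04-23, so look at May 1992.
May 1992 starts on a Friday; its first Tuesday is the 5th, so the 2nd Tuesday is the 12th — 1992-05-12.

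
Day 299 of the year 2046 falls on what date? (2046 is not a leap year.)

January has 31 days (299 − 31 = 268 remain).
February has 28 days (268 − 28 = 240 remain).
March has 31 days (240 − 31 = 209 remain).
April has 30 days (209 − 30 = 179 remain).
May has 31 days (179 − 31 = 148 remain).
June has 30 days (148 − 30 = 118 remain).
July has 31 days (118 − 31 = 87 remain).
August has 31 days (87 − 31 = 56 remain).
September has 30 days (56 − 30 = 26 remain).
26 into October → October 26.

2046-10-26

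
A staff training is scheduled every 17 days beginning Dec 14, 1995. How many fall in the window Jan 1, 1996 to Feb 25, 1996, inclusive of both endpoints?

3

Occurrences land 17·i days after Dec 14, 1995 for i = 0, 1, 2, …
Jan 1, 1996 is 18 days after the start; 18 ÷ 17 = 1 remainder 1; since the remainder is 1, round up to i = 2. First occurrence in the window: #3 on Jan 17, 1996 (2×17 = 34 days in).
Feb 25, 1996 is 73 days after the start; 73 ÷ 17 = 4 remainder 5. Last occurrence in the window: #5 on Feb 20, 1996.
Occurrences #3 through #5: 3 in total.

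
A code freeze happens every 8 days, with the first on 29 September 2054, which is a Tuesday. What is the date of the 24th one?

The 24th occurrence is 23 intervals after the first: 23 × 8 = 184 days after 29 September 2054.
September has 30 days — 1 day to the end of September leaves 183.
October has 31 days (152 left).
November has 30 days (122 left).
December has 31 days (91 left).
January has 31 days (60 left).
February has 28 days (32 left).
March has 31 days (1 left).
1 day into April → 1 April 2055.

1 April 2055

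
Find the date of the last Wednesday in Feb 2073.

Feb 22, 2073

The first Wednesday of Feb 2073 is Feb 1.
Feb 2073 has 28 days. Adding weeks: 1, 8, 15, 22 — the last one ≤ 28 is the 22nd.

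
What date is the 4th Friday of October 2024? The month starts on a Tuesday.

25 October 2024

October 2024 begins on a Tuesday, so the first Friday is October 4 (3 days later).
The 4th Friday is 3 weeks later: 4 + 21 = 25.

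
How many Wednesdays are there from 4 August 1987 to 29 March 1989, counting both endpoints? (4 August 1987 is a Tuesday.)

87

4 August 1987 is a Tuesday; the first Wednesday on or after it is 5 August 1987 (1 day later).
From 5 August 1987 to 29 March 1989: 148 + 366 + 88 = 602 days (rest of 1987, 1988, to 29 March 1989 in 1989).
602 ÷ 7 = 86 full weeks with remainder 0, so 86 more Wednesdays after the first → 87.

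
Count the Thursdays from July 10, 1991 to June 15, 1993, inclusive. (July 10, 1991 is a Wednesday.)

101

July 10, 1991 is a Wednesday; the first Thursday on or after it is July 11, 1991 (1 day later).
From July 11, 1991 to June 15, 1993: 173 + 366 + 166 = 705 days (rest of 1991, 1992, to June 15, 1993 in 1993).
705 ÷ 7 = 100 full weeks with remainder 5, so 100 more Thursdays after the first → 101.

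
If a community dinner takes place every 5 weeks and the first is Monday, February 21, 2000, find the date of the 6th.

The 6th occurrence is 5 intervals after the first: 5 × 35 = 175 days after February 21, 2000.
February has 29 days — 8 days to the end of February leaves 167.
March has 31 days (136 left).
April has 30 days (106 left).
May has 31 days (75 left).
June has 30 days (45 left).
July has 31 days (14 left).
14 days into August → August 14, 2000.

August 14, 2000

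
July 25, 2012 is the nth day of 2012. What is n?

207

Days in months before July: 31 + 29 + 31 + 30 + 31 + 30 = 182.
Plus 25 days into July → day 207.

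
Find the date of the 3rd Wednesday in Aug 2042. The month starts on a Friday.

Aug 20, 2042

Aug 2042 begins on a Friday, so the first Wednesday is Aug 6 (5 days later).
The 3rd Wednesday is 2 weeks later: 6 + 14 = 20.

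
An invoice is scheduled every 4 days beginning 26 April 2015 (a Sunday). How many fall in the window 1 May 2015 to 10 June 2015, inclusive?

Occurrences land 4·i days after 26 April 2015 for i = 0, 1, 2, …
1 May 2015 is 5 days after the start; 5 ÷ 4 = 1 remainder 1; since the remainder is 1, round up to i = 2. First occurrence in the window: #3 on 4 May 2015 (2×4 = 8 days in).
10 June 2015 is 45 days after the start; 45 ÷ 4 = 11 remainder 1. Last occurrence in the window: #12 on 9 June 2015.
Occurrences #3 through #12: 10 in total.

10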